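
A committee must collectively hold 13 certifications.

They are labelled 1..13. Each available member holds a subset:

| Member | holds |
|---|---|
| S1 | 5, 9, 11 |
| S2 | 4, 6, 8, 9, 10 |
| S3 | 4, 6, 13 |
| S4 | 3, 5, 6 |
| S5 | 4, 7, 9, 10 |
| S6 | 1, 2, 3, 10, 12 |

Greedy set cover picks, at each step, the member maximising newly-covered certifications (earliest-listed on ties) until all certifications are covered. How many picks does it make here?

Greedy: pick S2 (covers 5 new) → pick S6 (covers 4 new) → pick S1 (covers 2 new) → pick S3 (covers 1 new) → pick S5 (covers 1 new). Total picks: 5.

5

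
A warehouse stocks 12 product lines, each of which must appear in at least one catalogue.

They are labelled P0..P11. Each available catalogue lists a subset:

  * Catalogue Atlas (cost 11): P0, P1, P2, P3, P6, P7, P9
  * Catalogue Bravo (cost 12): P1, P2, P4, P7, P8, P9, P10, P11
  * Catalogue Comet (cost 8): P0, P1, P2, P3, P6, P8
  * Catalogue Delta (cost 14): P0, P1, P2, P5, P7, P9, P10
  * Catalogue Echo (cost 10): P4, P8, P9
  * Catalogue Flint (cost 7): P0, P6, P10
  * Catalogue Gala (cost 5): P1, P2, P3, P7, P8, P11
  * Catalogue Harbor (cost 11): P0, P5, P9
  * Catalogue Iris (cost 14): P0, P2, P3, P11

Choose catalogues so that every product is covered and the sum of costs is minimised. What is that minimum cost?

31

Bravo, Comet, Harbor together cover every product (Bravo ∪ Comet ∪ Harbor = {P0, P1, P2, P3, P4, P5, P6, P7, P8, P9, P10, P11}); total cost 12 + 8 + 11 = 31.
The greedy pick Gala, Flint, Echo, Harbor costs 33; no covering selection beats 31.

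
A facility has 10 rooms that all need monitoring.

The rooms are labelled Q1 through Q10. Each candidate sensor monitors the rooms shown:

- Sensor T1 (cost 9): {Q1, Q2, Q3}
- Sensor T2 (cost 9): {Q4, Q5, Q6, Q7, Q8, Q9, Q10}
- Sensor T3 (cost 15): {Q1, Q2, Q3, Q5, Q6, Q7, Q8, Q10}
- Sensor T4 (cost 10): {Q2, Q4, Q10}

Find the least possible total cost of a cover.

T1, T2 together cover every room (T1 ∪ T2 = {Q1, Q2, Q3, Q4, Q5, Q6, Q7, Q8, Q9, Q10}); total cost 9 + 9 = 18.
No covering selection has total cost below 18.

18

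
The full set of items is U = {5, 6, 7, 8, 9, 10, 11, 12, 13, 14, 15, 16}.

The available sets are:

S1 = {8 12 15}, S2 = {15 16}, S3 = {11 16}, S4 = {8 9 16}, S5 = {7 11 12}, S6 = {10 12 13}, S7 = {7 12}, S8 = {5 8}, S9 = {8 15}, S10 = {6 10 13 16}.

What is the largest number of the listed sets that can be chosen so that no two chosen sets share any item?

S3, S6, S8 are pairwise disjoint (S3={11,16}; S6={10,12,13}; S8={5,8}).
Every remaining set overlaps one of these, and no 4 of the listed sets are pairwise disjoint, so 3 is the maximum.

3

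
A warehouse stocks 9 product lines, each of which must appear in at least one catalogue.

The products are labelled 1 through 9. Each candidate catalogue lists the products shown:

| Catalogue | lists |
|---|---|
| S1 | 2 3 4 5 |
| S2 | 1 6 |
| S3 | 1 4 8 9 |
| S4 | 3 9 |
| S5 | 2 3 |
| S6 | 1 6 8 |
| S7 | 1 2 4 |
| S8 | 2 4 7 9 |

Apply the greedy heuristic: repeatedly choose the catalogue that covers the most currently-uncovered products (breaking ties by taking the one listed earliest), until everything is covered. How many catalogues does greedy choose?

4

Greedy: pick S1 (covers 4 new) → pick S3 (covers 3 new) → pick S2 (covers 1 new) → pick S8 (covers 1 new). Total picks: 4.
(The true minimum cover uses only 3 catalogues, so greedy is not optimal here.)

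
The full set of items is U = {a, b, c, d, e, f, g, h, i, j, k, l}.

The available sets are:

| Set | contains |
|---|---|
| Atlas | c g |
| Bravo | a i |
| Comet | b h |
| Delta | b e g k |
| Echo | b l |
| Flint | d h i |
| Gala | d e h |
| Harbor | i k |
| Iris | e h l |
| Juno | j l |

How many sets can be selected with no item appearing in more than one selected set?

Atlas, Echo, Gala, Harbor are pairwise disjoint (Atlas={c,g}; Echo={b,l}; Gala={d,e,h}; Harbor={i,k}).
Every remaining set overlaps one of these, and no 5 of the listed sets are pairwise disjoint, so 4 is the maximum.

4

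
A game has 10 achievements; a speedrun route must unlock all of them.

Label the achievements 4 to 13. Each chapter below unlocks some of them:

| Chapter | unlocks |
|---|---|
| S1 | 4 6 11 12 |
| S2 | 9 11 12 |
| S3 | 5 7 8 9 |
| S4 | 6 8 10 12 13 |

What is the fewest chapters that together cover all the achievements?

Take {S1, S3, S4}. Their union is {4, 5, 6, 7, 8, 9, 10, 11, 12, 13}, which is all 10 achievements.
Only S1 contains 4, so S1 is forced; the remaining 6 achievements need at least 2 more chapters (each remaining chapter adds at most 4) — so at least 3 chapters are needed, and 3 is optimal.

3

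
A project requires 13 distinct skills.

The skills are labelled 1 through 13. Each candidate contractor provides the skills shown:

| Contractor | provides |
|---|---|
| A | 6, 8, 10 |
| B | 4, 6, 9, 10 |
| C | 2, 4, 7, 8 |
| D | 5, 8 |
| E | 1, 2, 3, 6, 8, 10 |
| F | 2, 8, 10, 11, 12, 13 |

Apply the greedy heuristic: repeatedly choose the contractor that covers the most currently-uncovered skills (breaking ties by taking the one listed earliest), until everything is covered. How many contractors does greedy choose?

Greedy: pick E (covers 6 new) → pick F (covers 3 new) → pick B (covers 2 new) → pick C (covers 1 new) → pick D (covers 1 new). Total picks: 5.

5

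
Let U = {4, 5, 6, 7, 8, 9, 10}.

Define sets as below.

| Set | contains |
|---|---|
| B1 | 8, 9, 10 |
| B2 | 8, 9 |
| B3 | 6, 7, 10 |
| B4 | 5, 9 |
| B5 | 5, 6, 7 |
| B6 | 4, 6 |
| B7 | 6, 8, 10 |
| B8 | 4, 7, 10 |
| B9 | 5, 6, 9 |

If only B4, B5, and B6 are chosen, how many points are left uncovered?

Union of B4, B5, B6 = {4, 5, 6, 7, 9}.
Not covered: 8, 10 — 2 points.

2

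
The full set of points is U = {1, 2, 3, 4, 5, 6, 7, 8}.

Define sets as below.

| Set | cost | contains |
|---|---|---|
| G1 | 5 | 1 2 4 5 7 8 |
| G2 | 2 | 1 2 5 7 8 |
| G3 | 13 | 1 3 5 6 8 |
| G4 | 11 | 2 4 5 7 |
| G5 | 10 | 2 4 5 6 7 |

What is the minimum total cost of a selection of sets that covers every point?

G1, G3 together cover every point (G1 ∪ G3 = {1, 2, 3, 4, 5, 6, 7, 8}); total cost 5 + 13 = 18.
The greedy pick G2, G1, G3 costs 20; no covering selection beats 18.

18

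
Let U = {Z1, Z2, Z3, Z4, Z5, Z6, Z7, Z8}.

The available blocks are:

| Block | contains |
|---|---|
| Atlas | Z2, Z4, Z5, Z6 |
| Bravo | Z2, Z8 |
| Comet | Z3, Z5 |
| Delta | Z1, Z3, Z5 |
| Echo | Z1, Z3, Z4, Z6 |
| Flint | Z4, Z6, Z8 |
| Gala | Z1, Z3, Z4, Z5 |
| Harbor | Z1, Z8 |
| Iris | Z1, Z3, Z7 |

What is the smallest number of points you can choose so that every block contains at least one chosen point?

3

Take H = {Z3, Z4, Z8}. Each listed block contains at least one of these, so H is a hitting set of size 3.
No choice of 2 points meets every block, so 3 is the minimum.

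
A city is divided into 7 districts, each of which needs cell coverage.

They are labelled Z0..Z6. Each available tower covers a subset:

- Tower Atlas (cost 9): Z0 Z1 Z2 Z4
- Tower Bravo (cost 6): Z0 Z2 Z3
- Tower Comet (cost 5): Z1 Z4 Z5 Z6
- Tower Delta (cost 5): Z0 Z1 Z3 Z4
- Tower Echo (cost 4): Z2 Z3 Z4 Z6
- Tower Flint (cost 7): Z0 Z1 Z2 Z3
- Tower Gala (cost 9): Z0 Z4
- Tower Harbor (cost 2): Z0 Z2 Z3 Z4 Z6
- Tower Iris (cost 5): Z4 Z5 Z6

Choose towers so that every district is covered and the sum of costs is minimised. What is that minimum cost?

7

Comet, Harbor together cover every district (Comet ∪ Harbor = {Z0, Z1, Z2, Z3, Z4, Z5, Z6}); total cost 5 + 2 = 7.
No covering selection has total cost below 7.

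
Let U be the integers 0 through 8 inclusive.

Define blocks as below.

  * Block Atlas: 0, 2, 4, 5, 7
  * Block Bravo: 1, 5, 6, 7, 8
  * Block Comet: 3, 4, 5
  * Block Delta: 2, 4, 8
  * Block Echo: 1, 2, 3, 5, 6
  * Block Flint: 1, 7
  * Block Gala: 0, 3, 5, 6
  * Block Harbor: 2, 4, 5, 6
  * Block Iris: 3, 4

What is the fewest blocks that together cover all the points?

3

Atlas and Bravo and Echo together: Atlas ∪ Bravo ∪ Echo = {0, 1, 2, 3, 4, 5, 6, 7, 8} — every point is covered.
No 2 of the 9 blocks cover everything (all 36 combinations miss at least one point), so 3 is optimal.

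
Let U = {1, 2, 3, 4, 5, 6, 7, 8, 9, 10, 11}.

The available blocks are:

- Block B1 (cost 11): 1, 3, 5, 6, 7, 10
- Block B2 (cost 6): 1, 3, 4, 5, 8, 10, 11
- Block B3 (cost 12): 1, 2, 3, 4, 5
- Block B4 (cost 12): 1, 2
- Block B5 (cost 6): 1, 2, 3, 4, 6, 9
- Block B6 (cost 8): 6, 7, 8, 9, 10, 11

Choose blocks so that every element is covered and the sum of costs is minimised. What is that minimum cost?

20

B2, B5, B6 together cover every element (B2 ∪ B5 ∪ B6 = {1, 2, 3, 4, 5, 6, 7, 8, 9, 10, 11}); total cost 6 + 6 + 8 = 20.
No covering selection has total cost below 20.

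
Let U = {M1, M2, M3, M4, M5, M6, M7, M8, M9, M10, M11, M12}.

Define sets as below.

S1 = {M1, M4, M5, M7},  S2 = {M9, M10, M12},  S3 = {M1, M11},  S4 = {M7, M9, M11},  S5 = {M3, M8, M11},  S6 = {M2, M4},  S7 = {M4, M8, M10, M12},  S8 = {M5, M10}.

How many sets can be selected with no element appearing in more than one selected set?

3

S2, S5, S6 are pairwise disjoint (S2={M9,M10,M12}; S5={M3,M8,M11}; S6={M2,M4}).
Every remaining set overlaps one of these, and no 4 of the listed sets are pairwise disjoint, so 3 is the maximum.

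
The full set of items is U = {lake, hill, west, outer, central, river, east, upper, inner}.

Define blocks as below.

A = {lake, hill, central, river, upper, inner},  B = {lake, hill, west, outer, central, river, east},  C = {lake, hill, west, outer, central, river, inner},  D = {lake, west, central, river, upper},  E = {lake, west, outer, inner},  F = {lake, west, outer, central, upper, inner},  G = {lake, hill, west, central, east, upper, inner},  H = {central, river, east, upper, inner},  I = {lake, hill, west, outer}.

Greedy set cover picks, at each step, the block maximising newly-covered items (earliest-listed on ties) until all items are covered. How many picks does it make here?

2

Greedy: pick B (covers 7 new) → pick A (covers 2 new). Total picks: 2.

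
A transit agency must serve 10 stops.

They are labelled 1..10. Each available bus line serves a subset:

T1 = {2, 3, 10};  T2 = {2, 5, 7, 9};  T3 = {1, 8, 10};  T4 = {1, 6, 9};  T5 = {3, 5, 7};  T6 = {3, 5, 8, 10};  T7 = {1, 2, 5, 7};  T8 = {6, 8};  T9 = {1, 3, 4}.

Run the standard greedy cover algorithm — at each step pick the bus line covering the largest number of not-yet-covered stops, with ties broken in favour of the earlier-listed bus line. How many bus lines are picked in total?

4

Greedy: pick T2 (covers 4 new) → pick T3 (covers 3 new) → pick T9 (covers 2 new) → pick T4 (covers 1 new). Total picks: 4.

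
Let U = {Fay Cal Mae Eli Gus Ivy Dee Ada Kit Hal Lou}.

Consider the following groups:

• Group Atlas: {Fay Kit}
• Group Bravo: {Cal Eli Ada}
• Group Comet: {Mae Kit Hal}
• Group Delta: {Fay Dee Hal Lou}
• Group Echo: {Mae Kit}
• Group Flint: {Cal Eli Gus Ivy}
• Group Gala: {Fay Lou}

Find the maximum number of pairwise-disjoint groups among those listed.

Bravo, Delta, Echo are pairwise disjoint (Bravo={Cal,Eli,Ada}; Delta={Fay,Dee,Hal,Lou}; Echo={Mae,Kit}).
Every remaining group overlaps one of these, and no 4 of the listed groups are pairwise disjoint, so 3 is the maximum.

3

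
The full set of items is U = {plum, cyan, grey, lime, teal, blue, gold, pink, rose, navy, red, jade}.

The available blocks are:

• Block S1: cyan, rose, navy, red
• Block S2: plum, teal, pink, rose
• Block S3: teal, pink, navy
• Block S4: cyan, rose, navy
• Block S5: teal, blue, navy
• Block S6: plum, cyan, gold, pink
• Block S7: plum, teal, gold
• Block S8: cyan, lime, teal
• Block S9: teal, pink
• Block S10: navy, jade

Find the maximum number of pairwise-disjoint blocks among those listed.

2

S5, S6 are pairwise disjoint (S5={teal,blue,navy}; S6={plum,cyan,gold,pink}).
Every remaining block overlaps one of these, and no 3 of the listed blocks are pairwise disjoint, so 2 is the maximum.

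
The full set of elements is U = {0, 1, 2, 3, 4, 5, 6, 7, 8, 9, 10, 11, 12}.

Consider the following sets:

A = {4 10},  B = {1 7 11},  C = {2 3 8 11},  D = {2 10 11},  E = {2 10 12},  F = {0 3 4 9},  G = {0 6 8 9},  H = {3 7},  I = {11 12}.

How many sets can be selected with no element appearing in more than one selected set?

A, G, H, I are pairwise disjoint (A={4,10}; G={0,6,8,9}; H={3,7}; I={11,12}).
Every remaining set overlaps one of these, and no 5 of the listed sets are pairwise disjoint, so 4 is the maximum.

4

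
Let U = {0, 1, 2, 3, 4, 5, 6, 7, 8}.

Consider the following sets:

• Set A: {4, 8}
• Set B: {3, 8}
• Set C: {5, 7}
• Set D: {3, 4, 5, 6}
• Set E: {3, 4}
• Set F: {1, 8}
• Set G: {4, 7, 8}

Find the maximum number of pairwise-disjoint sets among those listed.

3

C, E, F are pairwise disjoint (C={5,7}; E={3,4}; F={1,8}).
Every remaining set overlaps one of these, and no 4 of the listed sets are pairwise disjoint, so 3 is the maximum.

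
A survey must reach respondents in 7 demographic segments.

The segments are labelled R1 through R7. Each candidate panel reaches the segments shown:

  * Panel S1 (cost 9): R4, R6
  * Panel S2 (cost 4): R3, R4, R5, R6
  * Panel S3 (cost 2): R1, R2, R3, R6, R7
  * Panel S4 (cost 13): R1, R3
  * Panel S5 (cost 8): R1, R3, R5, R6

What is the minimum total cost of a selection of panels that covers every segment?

6

S2, S3 together cover every segment (S2 ∪ S3 = {R1, R2, R3, R4, R5, R6, R7}); total cost 4 + 2 = 6.
No covering selection has total cost below 6.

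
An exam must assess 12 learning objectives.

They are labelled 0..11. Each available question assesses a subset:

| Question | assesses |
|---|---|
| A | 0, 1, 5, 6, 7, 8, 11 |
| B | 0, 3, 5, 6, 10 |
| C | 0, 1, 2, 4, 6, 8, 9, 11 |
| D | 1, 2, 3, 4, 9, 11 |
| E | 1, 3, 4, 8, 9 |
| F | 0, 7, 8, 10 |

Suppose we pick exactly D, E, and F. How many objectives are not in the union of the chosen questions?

Union of D, E, F = {0, 1, 2, 3, 4, 7, 8, 9, 10, 11}.
Not covered: 5, 6 — 2 objectives.

2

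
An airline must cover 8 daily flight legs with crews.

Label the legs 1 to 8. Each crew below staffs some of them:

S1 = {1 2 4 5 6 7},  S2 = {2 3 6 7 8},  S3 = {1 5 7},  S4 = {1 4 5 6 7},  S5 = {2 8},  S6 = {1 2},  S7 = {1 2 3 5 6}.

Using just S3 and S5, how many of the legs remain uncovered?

3

Union of S3, S5 = {1, 2, 5, 7, 8}.
Not covered: 3, 4, 6 — 3 legs.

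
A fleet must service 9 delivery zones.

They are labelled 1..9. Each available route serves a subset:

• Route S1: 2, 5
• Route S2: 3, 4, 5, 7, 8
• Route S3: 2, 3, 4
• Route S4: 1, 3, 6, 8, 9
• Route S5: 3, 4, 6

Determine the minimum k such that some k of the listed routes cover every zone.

S1 and S2 and S4 together: S1 ∪ S2 ∪ S4 = {1, 2, 3, 4, 5, 6, 7, 8, 9} — every zone is covered.
Only S4 contains 1, so S4 is forced; the remaining 4 zones need at least 2 more routes (each remaining route adds at most 3) — so at least 3 routes are needed, and 3 is optimal.

3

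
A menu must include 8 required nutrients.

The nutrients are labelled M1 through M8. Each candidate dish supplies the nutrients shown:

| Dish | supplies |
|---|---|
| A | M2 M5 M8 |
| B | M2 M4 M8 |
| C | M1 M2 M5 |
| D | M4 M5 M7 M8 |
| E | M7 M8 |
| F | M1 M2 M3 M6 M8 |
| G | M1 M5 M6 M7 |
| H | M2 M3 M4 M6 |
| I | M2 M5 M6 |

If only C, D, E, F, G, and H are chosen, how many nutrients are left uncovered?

0

Union of C, D, E, F, G, H = {M1, M2, M3, M4, M5, M6, M7, M8} — that's every nutrient, so 0 are uncovered.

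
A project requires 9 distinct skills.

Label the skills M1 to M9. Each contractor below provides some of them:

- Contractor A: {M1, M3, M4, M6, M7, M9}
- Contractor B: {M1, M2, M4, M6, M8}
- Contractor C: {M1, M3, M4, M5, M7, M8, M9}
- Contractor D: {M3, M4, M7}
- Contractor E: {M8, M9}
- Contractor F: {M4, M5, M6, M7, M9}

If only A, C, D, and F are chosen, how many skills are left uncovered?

1

Union of A, C, D, F = {M1, M3, M4, M5, M6, M7, M8, M9}.
Not covered: M2 — 1 skill.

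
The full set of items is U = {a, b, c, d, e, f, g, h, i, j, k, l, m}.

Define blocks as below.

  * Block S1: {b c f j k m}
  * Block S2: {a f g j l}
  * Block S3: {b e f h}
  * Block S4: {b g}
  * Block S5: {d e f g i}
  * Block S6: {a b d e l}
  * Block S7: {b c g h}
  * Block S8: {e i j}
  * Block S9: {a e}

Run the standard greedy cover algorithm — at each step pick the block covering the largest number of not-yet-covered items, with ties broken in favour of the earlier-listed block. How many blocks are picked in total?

Greedy: pick S1 (covers 6 new) → pick S5 (covers 4 new) → pick S2 (covers 2 new) → pick S3 (covers 1 new). Total picks: 4.

4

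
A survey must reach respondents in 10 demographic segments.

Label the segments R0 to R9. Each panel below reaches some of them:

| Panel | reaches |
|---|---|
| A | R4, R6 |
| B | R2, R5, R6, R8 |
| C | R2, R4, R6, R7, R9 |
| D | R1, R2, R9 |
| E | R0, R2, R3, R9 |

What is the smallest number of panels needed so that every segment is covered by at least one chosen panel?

Take {B, C, D, E}. Their union is {R0, R1, R2, R3, R4, R5, R6, R7, R8, R9}, which is all 10 segments.
Only D contains R1, so D is forced; the remaining 7 segments need at least 3 more panels (each remaining panel adds at most 3) — so at least 4 panels are needed, and 4 is optimal.

4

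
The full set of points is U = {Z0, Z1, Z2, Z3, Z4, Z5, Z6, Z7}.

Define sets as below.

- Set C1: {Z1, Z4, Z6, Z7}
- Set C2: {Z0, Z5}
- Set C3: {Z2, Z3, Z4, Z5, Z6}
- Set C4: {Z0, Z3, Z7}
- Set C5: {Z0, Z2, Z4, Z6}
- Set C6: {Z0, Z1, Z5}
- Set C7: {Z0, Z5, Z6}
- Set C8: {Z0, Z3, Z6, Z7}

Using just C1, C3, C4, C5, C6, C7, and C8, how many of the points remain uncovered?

Union of C1, C3, C4, C5, C6, C7, C8 = {Z0, Z1, Z2, Z3, Z4, Z5, Z6, Z7} — that's every point, so 0 are uncovered.

0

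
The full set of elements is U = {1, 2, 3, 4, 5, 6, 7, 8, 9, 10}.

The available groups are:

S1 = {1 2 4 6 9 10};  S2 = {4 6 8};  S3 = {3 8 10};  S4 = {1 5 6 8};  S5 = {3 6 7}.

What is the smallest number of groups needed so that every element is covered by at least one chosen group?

3

S1 and S4 and S5 together: S1 ∪ S4 ∪ S5 = {1, 2, 3, 4, 5, 6, 7, 8, 9, 10} — every element is covered.
Only S1 contains 2, so S1 is forced; the remaining 4 elements need at least 2 more groups (each remaining group adds at most 2) — so at least 3 groups are needed, and 3 is optimal.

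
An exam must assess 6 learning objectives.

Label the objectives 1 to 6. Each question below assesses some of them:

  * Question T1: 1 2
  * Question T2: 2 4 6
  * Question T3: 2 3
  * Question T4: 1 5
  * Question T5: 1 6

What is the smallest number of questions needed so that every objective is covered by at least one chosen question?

3

T2 and T3 and T4 together: T2 ∪ T3 ∪ T4 = {1, 2, 3, 4, 5, 6} — every objective is covered.
Only T3 contains 3, so T3 is forced; the remaining 4 objectives need at least 2 more questions (each remaining question adds at most 2) — so at least 3 questions are needed, and 3 is optimal.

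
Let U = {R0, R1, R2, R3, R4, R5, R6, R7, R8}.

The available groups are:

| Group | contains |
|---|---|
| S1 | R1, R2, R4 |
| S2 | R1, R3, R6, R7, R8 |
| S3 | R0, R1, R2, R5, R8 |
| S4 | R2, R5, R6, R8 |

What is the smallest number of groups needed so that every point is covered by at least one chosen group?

S1 and S2 and S3 together: S1 ∪ S2 ∪ S3 = {R0, R1, R2, R3, R4, R5, R6, R7, R8} — every point is covered.
Only S3 contains R0, so S3 is forced; the remaining 4 points need at least 2 more groups (each remaining group adds at most 3) — so at least 3 groups are needed, and 3 is optimal.

3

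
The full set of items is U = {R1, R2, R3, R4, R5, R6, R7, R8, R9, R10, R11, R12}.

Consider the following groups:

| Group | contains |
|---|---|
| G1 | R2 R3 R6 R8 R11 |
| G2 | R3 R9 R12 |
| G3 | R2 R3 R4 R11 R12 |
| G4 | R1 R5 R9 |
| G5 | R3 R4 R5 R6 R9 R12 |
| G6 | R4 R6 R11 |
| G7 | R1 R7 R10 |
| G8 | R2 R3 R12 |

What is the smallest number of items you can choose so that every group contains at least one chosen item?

The 3 items {R1, R3, R6} hit every group.
The groups G6, G7, G8 are pairwise disjoint, so any hitting set needs a separate item for each — at least 3. Hence 3 is optimal.

3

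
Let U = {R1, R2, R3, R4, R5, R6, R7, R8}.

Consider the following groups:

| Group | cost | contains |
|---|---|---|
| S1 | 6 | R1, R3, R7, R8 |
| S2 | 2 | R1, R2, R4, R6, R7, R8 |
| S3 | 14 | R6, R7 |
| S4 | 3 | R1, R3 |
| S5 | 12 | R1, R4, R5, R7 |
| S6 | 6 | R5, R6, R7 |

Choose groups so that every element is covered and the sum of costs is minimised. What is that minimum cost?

S2, S4, S6 together cover every element (S2 ∪ S4 ∪ S6 = {R1, R2, R3, R4, R5, R6, R7, R8}); total cost 2 + 3 + 6 = 11.
No covering selection has total cost below 11.

11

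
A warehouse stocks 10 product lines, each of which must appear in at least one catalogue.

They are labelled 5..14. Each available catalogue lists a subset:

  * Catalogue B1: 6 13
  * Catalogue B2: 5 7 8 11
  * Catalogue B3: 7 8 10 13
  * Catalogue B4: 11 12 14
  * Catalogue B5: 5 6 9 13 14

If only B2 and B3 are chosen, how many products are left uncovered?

4

Union of B2, B3 = {5, 7, 8, 10, 11, 13}.
Not covered: 6, 9, 12, 14 — 4 products.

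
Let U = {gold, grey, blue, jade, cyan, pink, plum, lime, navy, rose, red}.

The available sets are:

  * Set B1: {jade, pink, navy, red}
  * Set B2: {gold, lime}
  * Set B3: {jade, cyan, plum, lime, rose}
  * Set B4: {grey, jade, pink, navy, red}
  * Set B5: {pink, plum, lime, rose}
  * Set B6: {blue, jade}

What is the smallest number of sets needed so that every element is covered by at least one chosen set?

4

B2, B3, B4, and B6 cover everything between them: the union {gold, grey, blue, jade, cyan, pink, plum, lime, navy, rose, red} is all of U.
Only B6 contains blue, so B6 is forced; the remaining 9 elements need at least 3 more sets (each remaining set adds at most 4) — so at least 4 sets are needed, and 4 is optimal.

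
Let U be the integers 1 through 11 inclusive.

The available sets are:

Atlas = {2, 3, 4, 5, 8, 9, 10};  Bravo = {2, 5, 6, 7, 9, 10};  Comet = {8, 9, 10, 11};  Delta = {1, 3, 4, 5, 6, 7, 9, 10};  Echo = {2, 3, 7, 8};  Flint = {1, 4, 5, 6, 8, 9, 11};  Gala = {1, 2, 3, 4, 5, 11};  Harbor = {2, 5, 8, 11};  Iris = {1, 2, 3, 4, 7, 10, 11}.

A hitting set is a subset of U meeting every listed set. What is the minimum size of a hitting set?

2

H = {2, 9} meets every set (each contains at least one member of H), and |H| = 2.
No single element lies in every set, so at least 2 are needed and 2 is optimal.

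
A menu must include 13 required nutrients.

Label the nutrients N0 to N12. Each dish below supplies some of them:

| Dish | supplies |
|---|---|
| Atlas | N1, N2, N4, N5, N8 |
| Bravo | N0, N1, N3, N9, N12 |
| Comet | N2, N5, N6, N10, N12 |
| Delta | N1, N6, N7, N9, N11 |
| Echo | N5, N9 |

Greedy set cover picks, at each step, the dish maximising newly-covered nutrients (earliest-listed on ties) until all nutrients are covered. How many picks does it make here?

Greedy: pick Atlas (covers 5 new) → pick Bravo (covers 4 new) → pick Delta (covers 3 new) → pick Comet (covers 1 new). Total picks: 4.

4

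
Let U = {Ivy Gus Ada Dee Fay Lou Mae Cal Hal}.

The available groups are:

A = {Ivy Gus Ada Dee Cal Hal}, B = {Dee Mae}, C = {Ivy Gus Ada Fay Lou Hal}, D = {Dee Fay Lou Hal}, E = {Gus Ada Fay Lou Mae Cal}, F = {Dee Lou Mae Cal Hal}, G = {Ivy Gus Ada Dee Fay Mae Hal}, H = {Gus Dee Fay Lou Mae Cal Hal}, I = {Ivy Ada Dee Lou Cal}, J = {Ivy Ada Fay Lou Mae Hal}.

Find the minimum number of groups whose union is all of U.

A and E together: A ∪ E = {Ivy, Gus, Ada, Dee, Fay, Lou, Mae, Cal, Hal} — every item is covered.
No single group has all 9 items (the largest, G, has 7), so 2 is optimal.

2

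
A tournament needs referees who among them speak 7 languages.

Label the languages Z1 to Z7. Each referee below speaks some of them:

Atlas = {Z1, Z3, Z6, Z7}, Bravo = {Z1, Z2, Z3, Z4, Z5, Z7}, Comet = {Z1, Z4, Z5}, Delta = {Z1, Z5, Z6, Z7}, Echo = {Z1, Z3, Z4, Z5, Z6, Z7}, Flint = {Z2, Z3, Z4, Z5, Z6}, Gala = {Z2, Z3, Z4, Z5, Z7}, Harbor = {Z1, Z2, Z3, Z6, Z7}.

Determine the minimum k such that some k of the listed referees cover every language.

2

Delta and Gala together: Delta ∪ Gala = {Z1, Z2, Z3, Z4, Z5, Z6, Z7} — every language is covered.
No single referee has all 7 languages (the largest, Bravo, has 6), so 2 is optimal.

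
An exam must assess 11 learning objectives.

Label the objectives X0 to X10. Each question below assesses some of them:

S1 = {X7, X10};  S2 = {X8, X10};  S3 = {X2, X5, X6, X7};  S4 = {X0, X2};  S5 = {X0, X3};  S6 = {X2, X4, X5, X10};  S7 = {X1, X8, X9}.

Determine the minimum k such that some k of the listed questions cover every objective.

4

S3 and S5 and S6 and S7 together: S3 ∪ S5 ∪ S6 ∪ S7 = {X0, X1, X2, X3, X4, X5, X6, X7, X8, X9, X10} — every objective is covered.
Only S5 contains X3, so S5 is forced; the remaining 9 objectives need at least 3 more questions (each remaining question adds at most 4) — so at least 4 questions are needed, and 4 is optimal.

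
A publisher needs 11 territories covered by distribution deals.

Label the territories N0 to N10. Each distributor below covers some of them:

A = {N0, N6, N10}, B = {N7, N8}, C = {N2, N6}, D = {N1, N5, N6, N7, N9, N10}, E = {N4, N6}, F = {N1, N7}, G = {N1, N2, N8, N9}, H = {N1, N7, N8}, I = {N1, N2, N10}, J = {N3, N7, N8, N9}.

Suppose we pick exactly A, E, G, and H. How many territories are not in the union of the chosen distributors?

2

Union of A, E, G, H = {N0, N1, N2, N4, N6, N7, N8, N9, N10}.
Not covered: N3, N5 — 2 territories.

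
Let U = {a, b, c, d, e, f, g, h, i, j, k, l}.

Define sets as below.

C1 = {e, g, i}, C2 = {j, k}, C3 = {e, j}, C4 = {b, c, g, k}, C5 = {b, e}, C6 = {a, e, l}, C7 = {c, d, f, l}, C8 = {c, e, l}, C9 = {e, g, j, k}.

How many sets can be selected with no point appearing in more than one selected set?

C2, C5, C7 are pairwise disjoint (C2={j,k}; C5={b,e}; C7={c,d,f,l}).
Every remaining set overlaps one of these, and no 4 of the listed sets are pairwise disjoint, so 3 is the maximum.

3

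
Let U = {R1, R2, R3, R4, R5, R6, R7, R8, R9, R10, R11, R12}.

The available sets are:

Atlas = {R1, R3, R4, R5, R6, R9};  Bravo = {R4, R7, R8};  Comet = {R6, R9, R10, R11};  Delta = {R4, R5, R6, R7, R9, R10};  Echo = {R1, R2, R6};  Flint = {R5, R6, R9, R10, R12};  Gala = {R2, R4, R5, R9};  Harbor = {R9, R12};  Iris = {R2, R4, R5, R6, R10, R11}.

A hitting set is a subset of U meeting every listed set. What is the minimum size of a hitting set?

3

The 3 items {R2, R8, R9} hit every set.
The sets Bravo, Echo, Harbor are pairwise disjoint, so any hitting set needs a separate item for each — at least 3. Hence 3 is optimal.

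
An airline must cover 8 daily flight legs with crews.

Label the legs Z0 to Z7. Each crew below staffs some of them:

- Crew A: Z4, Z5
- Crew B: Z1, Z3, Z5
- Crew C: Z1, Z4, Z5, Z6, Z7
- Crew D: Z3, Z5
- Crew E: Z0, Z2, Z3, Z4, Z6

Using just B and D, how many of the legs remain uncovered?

Union of B, D = {Z1, Z3, Z5}.
Not covered: Z0, Z2, Z4, Z6, Z7 — 5 legs.

5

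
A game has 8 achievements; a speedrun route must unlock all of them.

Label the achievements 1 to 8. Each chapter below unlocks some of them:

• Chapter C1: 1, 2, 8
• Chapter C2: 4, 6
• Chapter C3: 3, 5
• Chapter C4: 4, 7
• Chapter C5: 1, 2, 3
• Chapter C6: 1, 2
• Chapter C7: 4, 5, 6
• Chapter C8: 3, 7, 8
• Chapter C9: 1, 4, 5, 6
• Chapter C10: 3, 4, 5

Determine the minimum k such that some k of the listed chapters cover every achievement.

Take {C1, C8, C9}. Their union is {1, 2, 3, 4, 5, 6, 7, 8}, which is all 8 achievements.
No 2 of the 10 chapters cover everything (all 45 combinations miss at least one achievement), so 3 is optimal.

3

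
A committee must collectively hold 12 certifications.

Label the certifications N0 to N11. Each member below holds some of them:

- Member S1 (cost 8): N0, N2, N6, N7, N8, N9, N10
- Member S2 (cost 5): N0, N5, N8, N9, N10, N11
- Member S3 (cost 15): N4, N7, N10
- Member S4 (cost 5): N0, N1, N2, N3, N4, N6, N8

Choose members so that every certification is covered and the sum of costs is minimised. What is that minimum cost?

S1, S2, S4 together cover every certification (S1 ∪ S2 ∪ S4 = {N0, N1, N2, N3, N4, N5, N6, N7, N8, N9, N10, N11}); total cost 8 + 5 + 5 = 18.
No covering selection has total cost below 18.

18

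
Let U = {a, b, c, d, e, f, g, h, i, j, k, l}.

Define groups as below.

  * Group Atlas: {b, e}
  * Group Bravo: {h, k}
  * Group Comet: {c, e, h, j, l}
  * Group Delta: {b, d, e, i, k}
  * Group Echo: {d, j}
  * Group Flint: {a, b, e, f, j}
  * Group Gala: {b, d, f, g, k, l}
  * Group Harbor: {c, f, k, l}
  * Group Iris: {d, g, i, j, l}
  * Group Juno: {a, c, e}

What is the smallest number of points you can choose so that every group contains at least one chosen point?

The 3 points {d, e, k} hit every group.
The groups Atlas, Echo, Harbor are pairwise disjoint, so any hitting set needs a separate point for each — at least 3. Hence 3 is optimal.

3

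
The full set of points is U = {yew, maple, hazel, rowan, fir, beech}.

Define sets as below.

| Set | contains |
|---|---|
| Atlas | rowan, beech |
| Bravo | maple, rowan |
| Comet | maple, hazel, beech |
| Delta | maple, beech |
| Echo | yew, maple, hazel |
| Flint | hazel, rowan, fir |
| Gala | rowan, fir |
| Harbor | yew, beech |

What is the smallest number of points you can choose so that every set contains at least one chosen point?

3

The 3 points {hazel, rowan, beech} hit every set.
No choice of 2 points meets every set, so 3 is the minimum.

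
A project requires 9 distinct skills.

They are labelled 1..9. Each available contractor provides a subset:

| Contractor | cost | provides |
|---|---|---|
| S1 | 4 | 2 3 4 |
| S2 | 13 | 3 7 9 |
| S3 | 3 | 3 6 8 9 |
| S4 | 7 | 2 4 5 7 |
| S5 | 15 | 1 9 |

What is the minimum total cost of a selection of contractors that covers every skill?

S3, S4, S5 together cover every skill (S3 ∪ S4 ∪ S5 = {1, 2, 3, 4, 5, 6, 7, 8, 9}); total cost 3 + 7 + 15 = 25.
No covering selection has total cost below 25.

25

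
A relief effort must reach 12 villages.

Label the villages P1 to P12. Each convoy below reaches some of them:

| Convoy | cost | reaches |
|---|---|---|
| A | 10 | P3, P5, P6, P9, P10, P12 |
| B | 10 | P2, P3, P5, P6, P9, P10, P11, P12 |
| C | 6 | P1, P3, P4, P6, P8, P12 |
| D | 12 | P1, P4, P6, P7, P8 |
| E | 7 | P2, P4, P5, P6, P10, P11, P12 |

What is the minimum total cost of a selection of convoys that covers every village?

B, D together cover every village (B ∪ D = {P1, P2, P3, P4, P5, P6, P7, P8, P9, P10, P11, P12}); total cost 10 + 12 = 22.
The greedy pick C, E, A, D costs 35; no covering selection beats 22.

22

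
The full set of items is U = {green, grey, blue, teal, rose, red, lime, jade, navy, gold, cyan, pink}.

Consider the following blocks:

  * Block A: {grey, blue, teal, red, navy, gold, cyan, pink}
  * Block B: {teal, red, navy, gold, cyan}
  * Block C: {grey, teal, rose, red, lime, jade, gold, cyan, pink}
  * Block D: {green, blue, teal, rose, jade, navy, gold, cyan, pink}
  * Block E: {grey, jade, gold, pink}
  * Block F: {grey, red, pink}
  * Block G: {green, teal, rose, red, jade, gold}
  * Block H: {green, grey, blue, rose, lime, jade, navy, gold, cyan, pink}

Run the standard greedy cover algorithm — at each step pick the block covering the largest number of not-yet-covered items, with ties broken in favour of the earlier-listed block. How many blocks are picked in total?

2

Greedy: pick H (covers 10 new) → pick A (covers 2 new). Total picks: 2.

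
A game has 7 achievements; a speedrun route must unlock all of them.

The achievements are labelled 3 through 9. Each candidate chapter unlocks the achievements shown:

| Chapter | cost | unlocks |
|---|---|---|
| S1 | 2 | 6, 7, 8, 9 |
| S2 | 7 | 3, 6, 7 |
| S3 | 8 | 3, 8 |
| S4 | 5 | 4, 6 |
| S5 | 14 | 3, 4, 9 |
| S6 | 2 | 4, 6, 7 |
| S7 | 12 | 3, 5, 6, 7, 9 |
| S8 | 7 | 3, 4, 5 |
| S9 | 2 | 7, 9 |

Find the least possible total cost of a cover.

9

S1, S8 together cover every achievement (S1 ∪ S8 = {3, 4, 5, 6, 7, 8, 9}); total cost 2 + 7 = 9.
The greedy pick S1, S6, S8 costs 11; no covering selection beats 9.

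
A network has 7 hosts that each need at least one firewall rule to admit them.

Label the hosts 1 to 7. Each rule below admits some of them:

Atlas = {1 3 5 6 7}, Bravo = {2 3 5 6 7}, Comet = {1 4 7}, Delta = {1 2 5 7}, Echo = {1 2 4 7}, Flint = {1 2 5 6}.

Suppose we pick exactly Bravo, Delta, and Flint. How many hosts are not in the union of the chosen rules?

1

Union of Bravo, Delta, Flint = {1, 2, 3, 5, 6, 7}.
Not covered: 4 — 1 host.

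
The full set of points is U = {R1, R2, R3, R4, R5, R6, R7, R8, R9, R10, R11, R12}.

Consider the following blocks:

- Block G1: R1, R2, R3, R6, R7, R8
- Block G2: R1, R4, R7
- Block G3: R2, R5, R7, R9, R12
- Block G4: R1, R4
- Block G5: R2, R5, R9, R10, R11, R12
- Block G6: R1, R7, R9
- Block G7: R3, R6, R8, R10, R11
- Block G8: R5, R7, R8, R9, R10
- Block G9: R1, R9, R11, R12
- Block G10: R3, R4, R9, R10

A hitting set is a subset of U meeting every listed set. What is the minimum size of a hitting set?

3

H = {R1, R3, R9} meets every block (each contains at least one member of H), and |H| = 3.
The blocks G3, G4, G7 are pairwise disjoint, so any hitting set needs a separate point for each — at least 3. Hence 3 is optimal.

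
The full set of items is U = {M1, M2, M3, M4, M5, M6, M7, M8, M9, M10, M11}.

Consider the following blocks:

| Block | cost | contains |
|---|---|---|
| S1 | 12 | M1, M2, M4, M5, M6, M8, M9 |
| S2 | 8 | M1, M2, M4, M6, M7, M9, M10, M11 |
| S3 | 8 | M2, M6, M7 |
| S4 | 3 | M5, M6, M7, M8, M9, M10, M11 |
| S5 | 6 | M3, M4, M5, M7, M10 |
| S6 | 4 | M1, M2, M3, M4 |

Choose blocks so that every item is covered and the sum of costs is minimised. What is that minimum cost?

7

S4, S6 together cover every item (S4 ∪ S6 = {M1, M2, M3, M4, M5, M6, M7, M8, M9, M10, M11}); total cost 3 + 4 = 7.
No covering selection has total cost below 7.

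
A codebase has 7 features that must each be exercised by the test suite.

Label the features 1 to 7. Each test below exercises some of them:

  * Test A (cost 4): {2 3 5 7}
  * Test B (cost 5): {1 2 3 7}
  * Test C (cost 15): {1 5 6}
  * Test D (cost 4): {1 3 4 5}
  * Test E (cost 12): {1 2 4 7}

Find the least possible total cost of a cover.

A, C, D together cover every feature (A ∪ C ∪ D = {1, 2, 3, 4, 5, 6, 7}); total cost 4 + 15 + 4 = 23.
No covering selection has total cost below 23.

23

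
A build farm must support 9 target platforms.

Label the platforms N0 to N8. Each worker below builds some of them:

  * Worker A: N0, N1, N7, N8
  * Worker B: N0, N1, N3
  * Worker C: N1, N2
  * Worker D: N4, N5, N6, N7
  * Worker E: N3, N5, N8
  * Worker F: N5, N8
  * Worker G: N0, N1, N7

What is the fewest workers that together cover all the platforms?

4

Take {A, C, D, E}. Their union is {N0, N1, N2, N3, N4, N5, N6, N7, N8}, which is all 9 platforms.
No 3 of the 7 workers cover everything (all 35 combinations miss at least one platform), so 4 is optimal.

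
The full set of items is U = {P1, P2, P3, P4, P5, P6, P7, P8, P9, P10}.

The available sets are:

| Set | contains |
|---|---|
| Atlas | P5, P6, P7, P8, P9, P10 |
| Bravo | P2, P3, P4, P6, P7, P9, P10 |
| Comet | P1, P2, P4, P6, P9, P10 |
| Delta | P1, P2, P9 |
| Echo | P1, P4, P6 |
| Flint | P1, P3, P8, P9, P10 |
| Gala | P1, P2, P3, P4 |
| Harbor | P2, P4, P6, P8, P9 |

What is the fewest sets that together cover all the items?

Atlas and Gala cover everything between them: the union {P1, P2, P3, P4, P5, P6, P7, P8, P9, P10} is all of U.
No single set has all 10 items (the largest, Bravo, has 7), so 2 is optimal.

2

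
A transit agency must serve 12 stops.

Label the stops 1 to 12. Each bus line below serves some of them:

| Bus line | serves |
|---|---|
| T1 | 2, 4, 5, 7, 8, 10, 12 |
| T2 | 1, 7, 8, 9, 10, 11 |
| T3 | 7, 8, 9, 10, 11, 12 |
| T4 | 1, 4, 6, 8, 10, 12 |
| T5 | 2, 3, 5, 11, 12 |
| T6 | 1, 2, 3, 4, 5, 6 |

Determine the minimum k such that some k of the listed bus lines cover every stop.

2

T3 and T6 together: T3 ∪ T6 = {1, 2, 3, 4, 5, 6, 7, 8, 9, 10, 11, 12} — every stop is covered.
No single bus line has all 12 stops (the largest, T1, has 7), so 2 is optimal.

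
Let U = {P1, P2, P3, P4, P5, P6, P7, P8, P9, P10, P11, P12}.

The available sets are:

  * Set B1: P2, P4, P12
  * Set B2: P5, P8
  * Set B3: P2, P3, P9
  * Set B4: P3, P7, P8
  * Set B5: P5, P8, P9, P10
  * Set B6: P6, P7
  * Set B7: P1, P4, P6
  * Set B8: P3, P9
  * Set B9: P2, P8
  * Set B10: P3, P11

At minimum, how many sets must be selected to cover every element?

B1, B5, B6, B7, and B10 cover everything between them: the union {P1, P2, P3, P4, P5, P6, P7, P8, P9, P10, P11, P12} is all of U.
No 4 of the 10 sets cover everything (all 210 combinations miss at least one element), so 5 is optimal.

5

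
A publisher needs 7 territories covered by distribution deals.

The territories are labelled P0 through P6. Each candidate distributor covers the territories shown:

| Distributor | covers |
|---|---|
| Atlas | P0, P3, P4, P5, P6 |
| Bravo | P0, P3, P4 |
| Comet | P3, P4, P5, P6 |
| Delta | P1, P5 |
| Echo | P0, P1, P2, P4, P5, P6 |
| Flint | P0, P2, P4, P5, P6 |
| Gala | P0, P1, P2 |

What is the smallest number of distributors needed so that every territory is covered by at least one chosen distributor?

Atlas and Gala together: Atlas ∪ Gala = {P0, P1, P2, P3, P4, P5, P6} — every territory is covered.
No single distributor has all 7 territories (the largest, Echo, has 6), so 2 is optimal.

2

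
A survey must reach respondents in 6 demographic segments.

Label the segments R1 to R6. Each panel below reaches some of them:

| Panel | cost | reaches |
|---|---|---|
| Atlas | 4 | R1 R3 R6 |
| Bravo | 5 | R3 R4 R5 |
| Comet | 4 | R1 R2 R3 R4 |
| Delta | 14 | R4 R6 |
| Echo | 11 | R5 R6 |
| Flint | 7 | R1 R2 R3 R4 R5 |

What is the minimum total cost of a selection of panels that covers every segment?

11

Atlas, Flint together cover every segment (Atlas ∪ Flint = {R1, R2, R3, R4, R5, R6}); total cost 4 + 7 = 11.
The greedy pick Comet, Atlas, Bravo costs 13; no covering selection beats 11.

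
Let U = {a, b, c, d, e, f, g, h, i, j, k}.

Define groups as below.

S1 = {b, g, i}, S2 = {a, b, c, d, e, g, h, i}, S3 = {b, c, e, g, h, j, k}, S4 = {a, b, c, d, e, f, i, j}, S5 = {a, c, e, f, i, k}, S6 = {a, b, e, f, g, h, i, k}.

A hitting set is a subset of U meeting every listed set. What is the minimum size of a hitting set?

T = {e, i} meets every group (each contains at least one member of T), and |T| = 2.
No single element lies in every group, so at least 2 are needed and 2 is optimal.

2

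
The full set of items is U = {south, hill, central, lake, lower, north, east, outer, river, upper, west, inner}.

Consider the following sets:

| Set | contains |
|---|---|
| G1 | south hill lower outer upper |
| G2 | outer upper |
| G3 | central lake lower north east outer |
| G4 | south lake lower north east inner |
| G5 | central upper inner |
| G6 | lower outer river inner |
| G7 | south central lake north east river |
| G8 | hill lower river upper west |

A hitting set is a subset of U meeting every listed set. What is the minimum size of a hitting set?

3

Take H = {south, lower, upper}. Each listed set contains at least one of these, so H is a hitting set of size 3.
No choice of 2 items meets every set, so 3 is the minimum.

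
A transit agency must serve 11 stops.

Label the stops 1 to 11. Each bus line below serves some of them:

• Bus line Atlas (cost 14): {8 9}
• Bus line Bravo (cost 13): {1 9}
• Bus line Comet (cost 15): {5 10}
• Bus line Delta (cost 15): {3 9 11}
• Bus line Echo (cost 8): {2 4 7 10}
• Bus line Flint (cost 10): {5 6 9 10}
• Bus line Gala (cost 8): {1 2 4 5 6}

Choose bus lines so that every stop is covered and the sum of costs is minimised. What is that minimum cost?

45

Atlas, Delta, Echo, Gala together cover every stop (Atlas ∪ Delta ∪ Echo ∪ Gala = {1, 2, 3, 4, 5, 6, 7, 8, 9, 10, 11}); total cost 14 + 15 + 8 + 8 = 45.
No covering selection has total cost below 45.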